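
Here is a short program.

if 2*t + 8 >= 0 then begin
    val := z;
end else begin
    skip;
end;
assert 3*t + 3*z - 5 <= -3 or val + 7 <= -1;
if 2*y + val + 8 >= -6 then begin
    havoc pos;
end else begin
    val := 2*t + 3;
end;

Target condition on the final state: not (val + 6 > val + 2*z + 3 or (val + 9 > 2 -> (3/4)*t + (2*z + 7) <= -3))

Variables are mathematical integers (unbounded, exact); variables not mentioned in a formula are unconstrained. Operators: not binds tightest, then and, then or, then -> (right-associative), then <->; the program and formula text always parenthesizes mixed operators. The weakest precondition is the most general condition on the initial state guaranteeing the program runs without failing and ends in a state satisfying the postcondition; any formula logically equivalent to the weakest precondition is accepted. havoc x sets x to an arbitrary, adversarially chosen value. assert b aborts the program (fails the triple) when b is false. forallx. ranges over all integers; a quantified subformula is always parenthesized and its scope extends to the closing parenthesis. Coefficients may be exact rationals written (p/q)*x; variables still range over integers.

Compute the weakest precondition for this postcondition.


Working backward. After the program, the postcondition not (val + 6 > val + 2*z + 3 or (val + 9 > 2 -> (3/4)*t + (2*z + 7) <= -3)) must hold; in canonical form it is not (2*z < 3 or (val > -7 -> (3/4)*t + 2*z <= -10)).
Then branch requires not (2*z < 3 or (val > -7 -> (3/4)*t + 2*z <= -10)); else branch requires not (2*z < 3 or (2*t > -10 -> (3/4)*t + 2*z <= -10)).
Before the if: (val + 2*y >= -14 -> (not (2*z < 3 or (val > -7 -> (3/4)*t + 2*z <= -10)))) and ((not (val + 2*y >= -14)) -> (not (2*z < 3 or (2*t > -10 -> (3/4)*t + 2*z <= -10))))
Before assert 3*t + 3*z - 5 <= -3 or val + 7 <= -1: (3*t + 3*z <= 2 or val <= -8) and (val + 2*y >= -14 -> (not (2*z < 3 or (val > -7 -> (3/4)*t + 2*z <= -10)))) and ((not (val + 2*y >= -14)) -> (not (2*z < 3 or (2*t > -10 -> (3/4)*t + 2*z <= -10))))
Then branch requires (3*t + 3*z <= 2 or z <= -8) and (2*y + z >= -14 -> (not (2*z < 3 or (z > -7 -> (3/4)*t + 2*z <= -10)))) and ((not (2*y + z >= -14)) -> (not (2*z < 3 or (2*t > -10 -> (3/4)*t + 2*z <= -10)))); else branch requires (3*t + 3*z <= 2 or val <= -8) and (val + 2*y >= -14 -> (not (2*z < 3 or (val > -7 -> (3/4)*t + 2*z <= -10)))) and ((not (val + 2*y >= -14)) -> (not (2*z < 3 or (2*t > -10 -> (3/4)*t + 2*z <= -10)))).
Before the if: (2*t >= -8 -> ((3*t + 3*z <= 2 or z <= -8) and (2*y + z >= -14 -> (not (2*z < 3 or (z > -7 -> (3/4)*t + 2*z <= -10)))) and ((not (2*y + z >= -14)) -> (not (2*z < 3 or (2*t > -10 -> (3/4)*t + 2*z <= -10)))))) and ((not (2*t >= -8)) -> ((3*t + 3*z <= 2 or val <= -8) and (val + 2*y >= -14 -> (not (2*z < 3 or (val > -7 -> (3/4)*t + 2*z <= -10)))) and ((not (val + 2*y >= -14)) -> (not (2*z < 3 or (2*t > -10 -> (3/4)*t + 2*z <= -10))))))
Answer: WP = (2*t >= -8 -> ((3*t + 3*z <= 2 or z <= -8) and (2*y + z >= -14 -> (not (2*z < 3 or (z > -7 -> (3/4)*t + 2*z <= -10)))) and ((not (2*y + z >= -14)) -> (not (2*z < 3 or (2*t > -10 -> (3/4)*t + 2*z <= -10)))))) and ((not (2*t >= -8)) -> ((3*t + 3*z <= 2 or val <= -8) and (val + 2*y >= -14 -> (not (2*z < 3 or (val > -7 -> (3/4)*t + 2*z <= -10)))) and ((not (val + 2*y >= -14)) -> (not (2*z < 3 or (2*t > -10 -> (3/4)*t + 2*z <= -10))))))


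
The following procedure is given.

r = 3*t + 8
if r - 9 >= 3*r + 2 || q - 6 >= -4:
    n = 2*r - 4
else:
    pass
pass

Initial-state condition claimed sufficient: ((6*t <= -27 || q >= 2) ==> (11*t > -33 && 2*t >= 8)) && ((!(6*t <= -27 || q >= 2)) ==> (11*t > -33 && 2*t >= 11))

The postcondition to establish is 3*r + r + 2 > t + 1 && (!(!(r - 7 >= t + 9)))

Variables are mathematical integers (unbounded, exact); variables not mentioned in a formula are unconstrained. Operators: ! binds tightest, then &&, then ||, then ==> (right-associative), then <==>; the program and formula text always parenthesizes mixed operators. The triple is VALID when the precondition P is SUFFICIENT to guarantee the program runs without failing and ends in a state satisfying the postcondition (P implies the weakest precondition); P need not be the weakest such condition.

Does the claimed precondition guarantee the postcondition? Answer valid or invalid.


Working backward. After the program, the postcondition 3*r + r + 2 > t + 1 && (!(!(r - 7 >= t + 9))) must hold; in canonical form it is 4*r > t - 1 && r >= t + 16.
Before skip: 4*r > t - 1 && r >= t + 16
Then branch requires 4*r > t - 1 && r >= t + 16; else branch requires 4*r > t - 1 && r >= t + 16.
Before the if: ((2*r <= -11 || q >= 2) ==> (4*r > t - 1 && r >= t + 16)) && ((!(2*r <= -11 || q >= 2)) ==> (4*r > t - 1 && r >= t + 16))
Before r := 3*t + 8: ((6*t <= -27 || q >= 2) ==> (11*t > -33 && 2*t >= 8)) && ((!(6*t <= -27 || q >= 2)) ==> (11*t > -33 && 2*t >= 8))
The weakest precondition is ((6*t <= -27 || q >= 2) ==> (11*t > -33 && 2*t >= 8)) && ((!(6*t <= -27 || q >= 2)) ==> (11*t > -33 && 2*t >= 8)).
Check whether ((6*t <= -27 || q >= 2) ==> (11*t > -33 && 2*t >= 8)) && ((!(6*t <= -27 || q >= 2)) ==> (11*t > -33 && 2*t >= 11)) implies it.
Every state satisfying the precondition satisfies the weakest precondition: the implication holds.
Answer: valid


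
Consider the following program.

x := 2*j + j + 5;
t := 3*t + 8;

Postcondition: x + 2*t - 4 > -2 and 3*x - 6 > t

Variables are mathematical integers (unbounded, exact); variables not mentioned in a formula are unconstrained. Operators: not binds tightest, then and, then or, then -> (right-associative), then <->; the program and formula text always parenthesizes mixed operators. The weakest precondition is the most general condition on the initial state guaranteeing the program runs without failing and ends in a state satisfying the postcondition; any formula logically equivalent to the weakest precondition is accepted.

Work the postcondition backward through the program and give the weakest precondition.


Working backward. After the program, the postcondition x + 2*t - 4 > -2 and 3*x - 6 > t must hold; in canonical form it is 2*t + x > 2 and 3*x > t + 6.
Before t := 3*t + 8: 6*t + x > -14 and 3*x > 3*t + 14
Before x := 2*j + j + 5: 3*j + 6*t > -19 and 9*j > 3*t - 1
Answer: WP = 3*j + 6*t > -19 and 9*j > 3*t - 1


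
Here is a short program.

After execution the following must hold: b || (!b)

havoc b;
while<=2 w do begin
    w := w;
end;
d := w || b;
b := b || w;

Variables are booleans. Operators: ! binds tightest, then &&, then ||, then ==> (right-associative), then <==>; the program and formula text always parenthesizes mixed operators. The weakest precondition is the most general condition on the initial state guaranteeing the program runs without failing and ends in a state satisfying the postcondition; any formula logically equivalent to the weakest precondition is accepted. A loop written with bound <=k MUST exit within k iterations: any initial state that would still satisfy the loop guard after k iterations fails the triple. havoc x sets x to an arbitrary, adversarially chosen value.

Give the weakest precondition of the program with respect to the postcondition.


Working backward. After the program, the postcondition b || (!b) must hold; in canonical form it is true.
Before b := b || w: true
Before d := w || b: true
Before the loop (bound <=2), unroll the exhaustion recursion (WP_0 = exit-now case; WP_j = one more guarded iteration, up to j = 2):
  WP_0: !w
  WP_1: w ==> (!w)
  WP_2: w ==> (w ==> (!w))
So before the loop: w ==> (w ==> (!w))
Before havoc b: w ==> (w ==> (!w))
Answer: WP = w ==> (w ==> (!w))


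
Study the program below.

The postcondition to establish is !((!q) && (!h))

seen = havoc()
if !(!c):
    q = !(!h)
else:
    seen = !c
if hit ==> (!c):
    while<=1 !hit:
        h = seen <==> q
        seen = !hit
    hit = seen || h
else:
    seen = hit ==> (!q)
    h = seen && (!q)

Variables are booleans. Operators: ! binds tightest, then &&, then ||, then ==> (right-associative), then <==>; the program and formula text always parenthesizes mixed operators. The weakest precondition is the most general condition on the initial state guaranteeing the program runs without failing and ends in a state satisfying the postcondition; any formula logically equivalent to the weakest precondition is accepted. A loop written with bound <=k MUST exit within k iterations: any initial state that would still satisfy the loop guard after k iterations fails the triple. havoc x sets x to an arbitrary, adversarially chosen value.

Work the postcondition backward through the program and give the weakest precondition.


Working backward. After the program, !((!q) && (!h)) must hold.
Then branch requires ((!hit) ==> (hit && (!((!q) && (!(seen <==> q)))))) && (hit ==> (!((!q) && (!h)))); else branch requires !((!q) && (!((hit ==> (!q)) && (!q)))).
Before the if: ((hit ==> (!c)) ==> (((!hit) ==> (hit && (!((!q) && (!(seen <==> q)))))) && (hit ==> (!((!q) && (!h)))))) && ((!(hit ==> (!c))) ==> (!((!q) && (!((hit ==> (!q)) && (!q))))))
Then branch requires ((hit ==> (!c)) ==> (((!hit) ==> (hit && (!((!h) && (!(seen <==> h)))))) && (hit ==> h))) && ((!(hit ==> (!c))) ==> (!((!h) && (!((hit ==> (!h)) && (!h)))))); else branch requires ((hit ==> (!c)) ==> (((!hit) ==> (hit && (!((!q) && (!((!c) <==> q)))))) && (hit ==> (!((!q) && (!h)))))) && ((!(hit ==> (!c))) ==> (!((!q) && (!((hit ==> (!q)) && (!q)))))).
Before the if: (c ==> (((hit ==> (!c)) ==> (((!hit) ==> (hit && (!((!h) && (!(seen <==> h)))))) && (hit ==> h))) && ((!(hit ==> (!c))) ==> (!((!h) && (!((hit ==> (!h)) && (!h)))))))) && ((!c) ==> (((hit ==> (!c)) ==> (((!hit) ==> (hit && (!((!q) && (!((!c) <==> q)))))) && (hit ==> (!((!q) && (!h)))))) && ((!(hit ==> (!c))) ==> (!((!q) && (!((hit ==> (!q)) && (!q))))))))
Before havoc seen: (c ==> (((hit ==> (!c)) ==> (((!hit) ==> (hit && h)) && (hit ==> h))) && ((!(hit ==> (!c))) ==> (!((!h) && (!((hit ==> (!h)) && (!h)))))))) && ((!c) ==> (((hit ==> (!c)) ==> (((!hit) ==> (hit && (!((!q) && (!((!c) <==> q)))))) && (hit ==> (!((!q) && (!h)))))) && ((!(hit ==> (!c))) ==> (!((!q) && (!((hit ==> (!q)) && (!q)))))))) && (c ==> (((hit ==> (!c)) ==> (((!hit) ==> hit) && (hit ==> h))) && ((!(hit ==> (!c))) ==> (!((!h) && (!((hit ==> (!h)) && (!h))))))))
Answer: WP = (c ==> (((hit ==> (!c)) ==> (((!hit) ==> (hit && h)) && (hit ==> h))) && ((!(hit ==> (!c))) ==> (!((!h) && (!((hit ==> (!h)) && (!h)))))))) && ((!c) ==> (((hit ==> (!c)) ==> (((!hit) ==> (hit && (!((!q) && (!((!c) <==> q)))))) && (hit ==> (!((!q) && (!h)))))) && ((!(hit ==> (!c))) ==> (!((!q) && (!((hit ==> (!q)) && (!q)))))))) && (c ==> (((hit ==> (!c)) ==> (((!hit) ==> hit) && (hit ==> h))) && ((!(hit ==> (!c))) ==> (!((!h) && (!((hit ==> (!h)) && (!h))))))))


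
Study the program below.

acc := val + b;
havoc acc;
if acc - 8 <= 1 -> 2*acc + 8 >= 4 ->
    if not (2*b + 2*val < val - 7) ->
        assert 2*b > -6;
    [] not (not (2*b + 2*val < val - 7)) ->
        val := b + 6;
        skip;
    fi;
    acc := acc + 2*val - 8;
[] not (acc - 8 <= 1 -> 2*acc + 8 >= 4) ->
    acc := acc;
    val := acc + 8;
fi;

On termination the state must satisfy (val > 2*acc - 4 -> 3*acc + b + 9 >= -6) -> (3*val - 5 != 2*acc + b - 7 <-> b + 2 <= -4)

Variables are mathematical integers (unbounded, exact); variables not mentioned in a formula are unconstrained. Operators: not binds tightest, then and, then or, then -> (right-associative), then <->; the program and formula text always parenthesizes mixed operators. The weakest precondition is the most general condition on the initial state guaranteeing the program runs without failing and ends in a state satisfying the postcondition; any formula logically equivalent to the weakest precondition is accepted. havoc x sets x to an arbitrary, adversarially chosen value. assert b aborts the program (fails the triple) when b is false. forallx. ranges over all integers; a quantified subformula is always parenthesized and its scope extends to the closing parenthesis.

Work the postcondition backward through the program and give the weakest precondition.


Working backward. After the program, the postcondition (val > 2*acc - 4 -> 3*acc + b + 9 >= -6) -> (3*val - 5 != 2*acc + b - 7 <-> b + 2 <= -4) must hold; in canonical form it is (val > 2*acc - 4 -> 3*acc + b >= -15) -> (3*val != 2*acc + b - 2 <-> b <= -6).
Then branch requires ((not (2*b + val < -7)) -> (2*b > -6 and ((2*acc + 3*val < 20 -> 3*acc + b + 6*val >= 9) -> (2*acc + b + val != 18 <-> b <= -6)))) and (2*b + val < -7 -> ((2*acc + 3*b < 2 -> 3*acc + 7*b >= -27) -> (2*acc + 2*b != 12 <-> b <= -6))); else branch requires (acc < 12 -> 3*acc + b >= -15) -> (acc != b - 26 <-> b <= -6).
Before the if: ((acc <= 9 -> 2*acc >= -4) -> (((not (2*b + val < -7)) -> (2*b > -6 and ((2*acc + 3*val < 20 -> 3*acc + b + 6*val >= 9) -> (2*acc + b + val != 18 <-> b <= -6)))) and (2*b + val < -7 -> ((2*acc + 3*b < 2 -> 3*acc + 7*b >= -27) -> (2*acc + 2*b != 12 <-> b <= -6))))) and ((not (acc <= 9 -> 2*acc >= -4)) -> ((acc < 12 -> 3*acc + b >= -15) -> (acc != b - 26 <-> b <= -6)))
Before havoc acc: forall acc_1. (((acc_1 <= 9 -> 2*acc_1 >= -4) -> (((not (2*b + val < -7)) -> (2*b > -6 and ((2*acc_1 + 3*val < 20 -> 3*acc_1 + b + 6*val >= 9) -> (2*acc_1 + b + val != 18 <-> b <= -6)))) and (2*b + val < -7 -> ((2*acc_1 + 3*b < 2 -> 3*acc_1 + 7*b >= -27) -> (2*acc_1 + 2*b != 12 <-> b <= -6))))) and ((not (acc_1 <= 9 -> 2*acc_1 >= -4)) -> ((acc_1 < 12 -> 3*acc_1 + b >= -15) -> (acc_1 != b - 26 <-> b <= -6))))
Before acc := val + b: forall acc_1. (((acc_1 <= 9 -> 2*acc_1 >= -4) -> (((not (2*b + val < -7)) -> (2*b > -6 and ((2*acc_1 + 3*val < 20 -> 3*acc_1 + b + 6*val >= 9) -> (2*acc_1 + b + val != 18 <-> b <= -6)))) and (2*b + val < -7 -> ((2*acc_1 + 3*b < 2 -> 3*acc_1 + 7*b >= -27) -> (2*acc_1 + 2*b != 12 <-> b <= -6))))) and ((not (acc_1 <= 9 -> 2*acc_1 >= -4)) -> ((acc_1 < 12 -> 3*acc_1 + b >= -15) -> (acc_1 != b - 26 <-> b <= -6))))
Answer: WP = forall acc_1. (((acc_1 <= 9 -> 2*acc_1 >= -4) -> (((not (2*b + val < -7)) -> (2*b > -6 and ((2*acc_1 + 3*val < 20 -> 3*acc_1 + b + 6*val >= 9) -> (2*acc_1 + b + val != 18 <-> b <= -6)))) and (2*b + val < -7 -> ((2*acc_1 + 3*b < 2 -> 3*acc_1 + 7*b >= -27) -> (2*acc_1 + 2*b != 12 <-> b <= -6))))) and ((not (acc_1 <= 9 -> 2*acc_1 >= -4)) -> ((acc_1 < 12 -> 3*acc_1 + b >= -15) -> (acc_1 != b - 26 <-> b <= -6))))


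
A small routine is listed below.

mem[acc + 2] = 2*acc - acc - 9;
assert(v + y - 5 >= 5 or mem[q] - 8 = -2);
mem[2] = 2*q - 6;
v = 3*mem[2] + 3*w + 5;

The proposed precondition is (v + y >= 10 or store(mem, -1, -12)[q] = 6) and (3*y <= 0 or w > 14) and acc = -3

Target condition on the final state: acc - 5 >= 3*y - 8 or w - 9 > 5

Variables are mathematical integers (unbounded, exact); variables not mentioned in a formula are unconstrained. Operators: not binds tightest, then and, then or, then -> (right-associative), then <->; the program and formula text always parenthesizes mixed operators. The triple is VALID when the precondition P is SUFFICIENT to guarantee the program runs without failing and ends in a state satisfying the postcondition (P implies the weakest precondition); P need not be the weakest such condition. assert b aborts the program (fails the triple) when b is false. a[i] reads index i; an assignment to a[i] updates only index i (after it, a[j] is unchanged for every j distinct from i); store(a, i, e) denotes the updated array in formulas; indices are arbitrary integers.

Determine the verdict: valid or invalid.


Working backward. After the program, the postcondition acc - 5 >= 3*y - 8 or w - 9 > 5 must hold; in canonical form it is acc >= 3*y - 3 or w > 14.
Before v := 3*mem[2] + 3*w + 5: acc >= 3*y - 3 or w > 14
Before mem[2] := 2*q - 6: acc >= 3*y - 3 or w > 14
Before assert v + y - 5 >= 5 or mem[q] - 8 = -2: (v + y >= 10 or mem[q] = 6) and (acc >= 3*y - 3 or w > 14)
Before mem[acc + 2] := 2*acc - acc - 9: (v + y >= 10 or store(mem, acc + 2, acc - 9)[q] = 6) and (acc >= 3*y - 3 or w > 14)
The weakest precondition is (v + y >= 10 or store(mem, acc + 2, acc - 9)[q] = 6) and (acc >= 3*y - 3 or w > 14).
Check whether (v + y >= 10 or store(mem, -1, -12)[q] = 6) and (3*y <= 0 or w > 14) and acc = -3 implies it.
Every state satisfying the precondition satisfies the weakest precondition: the implication holds.
Answer: valid


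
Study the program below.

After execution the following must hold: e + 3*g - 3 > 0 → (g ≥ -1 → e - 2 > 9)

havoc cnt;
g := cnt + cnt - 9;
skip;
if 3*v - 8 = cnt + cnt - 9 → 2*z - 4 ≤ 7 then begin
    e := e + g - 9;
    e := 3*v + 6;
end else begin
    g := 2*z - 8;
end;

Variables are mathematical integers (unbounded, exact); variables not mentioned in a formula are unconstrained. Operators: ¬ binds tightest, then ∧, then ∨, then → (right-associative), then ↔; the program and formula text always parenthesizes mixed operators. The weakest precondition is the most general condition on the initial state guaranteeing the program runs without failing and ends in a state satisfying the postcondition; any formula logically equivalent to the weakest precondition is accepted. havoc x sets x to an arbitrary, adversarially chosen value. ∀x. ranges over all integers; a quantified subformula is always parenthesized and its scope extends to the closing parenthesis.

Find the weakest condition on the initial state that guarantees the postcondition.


Working backward. After the program, the postcondition e + 3*g - 3 > 0 → (g ≥ -1 → e - 2 > 9) must hold; in canonical form it is e + 3*g > 3 → (g ≥ -1 → e > 11).
Then branch requires 3*g + 3*v > -3 → (g ≥ -1 → 3*v > 5); else branch requires e + 6*z > 27 → (2*z ≥ 7 → e > 11).
Before the if: ((3*v = 2*cnt - 1 → 2*z ≤ 11) → (3*g + 3*v > -3 → (g ≥ -1 → 3*v > 5))) ∧ ((¬(3*v = 2*cnt - 1 → 2*z ≤ 11)) → (e + 6*z > 27 → (2*z ≥ 7 → e > 11)))
Before skip: ((3*v = 2*cnt - 1 → 2*z ≤ 11) → (3*g + 3*v > -3 → (g ≥ -1 → 3*v > 5))) ∧ ((¬(3*v = 2*cnt - 1 → 2*z ≤ 11)) → (e + 6*z > 27 → (2*z ≥ 7 → e > 11)))
Before g := cnt + cnt - 9: ((3*v = 2*cnt - 1 → 2*z ≤ 11) → (6*cnt + 3*v > 24 → (2*cnt ≥ 8 → 3*v > 5))) ∧ ((¬(3*v = 2*cnt - 1 → 2*z ≤ 11)) → (e + 6*z > 27 → (2*z ≥ 7 → e > 11)))
Before havoc cnt: ∀cnt_1. (((3*v = 2*cnt_1 - 1 → 2*z ≤ 11) → (6*cnt_1 + 3*v > 24 → (2*cnt_1 ≥ 8 → 3*v > 5))) ∧ ((¬(3*v = 2*cnt_1 - 1 → 2*z ≤ 11)) → (e + 6*z > 27 → (2*z ≥ 7 → e > 11))))
Answer: WP = ∀cnt_1. (((3*v = 2*cnt_1 - 1 → 2*z ≤ 11) → (6*cnt_1 + 3*v > 24 → (2*cnt_1 ≥ 8 → 3*v > 5))) ∧ ((¬(3*v = 2*cnt_1 - 1 → 2*z ≤ 11)) → (e + 6*z > 27 → (2*z ≥ 7 → e > 11))))


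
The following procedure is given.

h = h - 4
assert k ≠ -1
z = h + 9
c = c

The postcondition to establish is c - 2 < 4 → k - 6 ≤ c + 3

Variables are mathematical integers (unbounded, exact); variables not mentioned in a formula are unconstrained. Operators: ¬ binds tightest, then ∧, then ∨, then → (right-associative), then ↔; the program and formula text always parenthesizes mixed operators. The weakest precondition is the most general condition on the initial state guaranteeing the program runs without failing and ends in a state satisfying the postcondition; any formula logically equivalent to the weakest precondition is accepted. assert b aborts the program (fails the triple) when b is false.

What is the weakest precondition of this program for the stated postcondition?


Working backward. After the program, the postcondition c - 2 < 4 → k - 6 ≤ c + 3 must hold; in canonical form it is c < 6 → k ≤ c + 9.
Before c := c: c < 6 → k ≤ c + 9
Before z := h + 9: c < 6 → k ≤ c + 9
Before assert k ≠ -1: k ≠ -1 ∧ (c < 6 → k ≤ c + 9)
Before h := h - 4: k ≠ -1 ∧ (c < 6 → k ≤ c + 9)
Answer: WP = k ≠ -1 ∧ (c < 6 → k ≤ c + 9)


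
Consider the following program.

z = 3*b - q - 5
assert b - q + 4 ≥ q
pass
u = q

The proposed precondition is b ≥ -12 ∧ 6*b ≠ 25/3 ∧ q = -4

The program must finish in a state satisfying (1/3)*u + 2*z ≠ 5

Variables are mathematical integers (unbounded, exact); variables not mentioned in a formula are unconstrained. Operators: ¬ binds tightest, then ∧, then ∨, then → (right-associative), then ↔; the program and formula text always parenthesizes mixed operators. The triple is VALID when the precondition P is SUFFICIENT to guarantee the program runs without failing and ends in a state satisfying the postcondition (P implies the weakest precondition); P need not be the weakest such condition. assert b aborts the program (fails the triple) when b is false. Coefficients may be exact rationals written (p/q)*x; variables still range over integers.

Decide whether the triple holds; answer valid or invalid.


Working backward. After the program, (1/3)*u + 2*z ≠ 5 must hold.
Before u := q: (1/3)*q + 2*z ≠ 5
Before skip: (1/3)*q + 2*z ≠ 5
Before assert b - q + 4 ≥ q: b ≥ 2*q - 4 ∧ (1/3)*q + 2*z ≠ 5
Before z := 3*b - q - 5: b ≥ 2*q - 4 ∧ 6*b ≠ (5/3)*q + 15
The weakest precondition is b ≥ 2*q - 4 ∧ 6*b ≠ (5/3)*q + 15.
Check whether b ≥ -12 ∧ 6*b ≠ 25/3 ∧ q = -4 implies it.
Every state satisfying the precondition satisfies the weakest precondition: the implication holds.
Answer: valid


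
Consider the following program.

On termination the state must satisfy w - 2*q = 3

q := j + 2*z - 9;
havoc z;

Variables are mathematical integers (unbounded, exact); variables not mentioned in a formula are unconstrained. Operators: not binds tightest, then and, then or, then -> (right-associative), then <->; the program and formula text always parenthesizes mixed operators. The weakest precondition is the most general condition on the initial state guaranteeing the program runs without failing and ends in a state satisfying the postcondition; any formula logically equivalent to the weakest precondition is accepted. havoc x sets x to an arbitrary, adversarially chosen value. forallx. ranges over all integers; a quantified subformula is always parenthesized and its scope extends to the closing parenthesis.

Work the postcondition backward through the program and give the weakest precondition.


Working backward. After the program, the postcondition w - 2*q = 3 must hold; in canonical form it is w = 2*q + 3.
Before havoc z: w = 2*q + 3
Before q := j + 2*z - 9: w = 2*j + 4*z - 15
Answer: WP = w = 2*j + 4*z - 15


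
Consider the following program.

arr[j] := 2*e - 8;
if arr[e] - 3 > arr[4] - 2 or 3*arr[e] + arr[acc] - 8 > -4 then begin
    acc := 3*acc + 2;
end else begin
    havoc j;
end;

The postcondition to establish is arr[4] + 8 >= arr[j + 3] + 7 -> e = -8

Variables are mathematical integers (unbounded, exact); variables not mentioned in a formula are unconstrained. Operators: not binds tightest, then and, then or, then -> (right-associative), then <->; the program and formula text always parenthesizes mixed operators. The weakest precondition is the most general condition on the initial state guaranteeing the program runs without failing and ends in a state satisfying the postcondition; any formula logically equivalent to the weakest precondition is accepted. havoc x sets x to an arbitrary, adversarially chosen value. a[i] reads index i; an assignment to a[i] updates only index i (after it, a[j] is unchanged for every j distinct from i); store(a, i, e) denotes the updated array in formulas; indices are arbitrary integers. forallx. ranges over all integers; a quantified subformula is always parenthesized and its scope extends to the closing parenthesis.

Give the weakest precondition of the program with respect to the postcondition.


Working backward. After the program, the postcondition arr[4] + 8 >= arr[j + 3] + 7 -> e = -8 must hold; in canonical form it is arr[4] >= arr[j + 3] - 1 -> e = -8.
Then branch requires arr[4] >= arr[j + 3] - 1 -> e = -8; else branch requires forall j_1. (arr[4] >= arr[j_1 + 3] - 1 -> e = -8).
Before the if: ((arr[e] > arr[4] + 1 or arr[acc] + 3*arr[e] > 4) -> (arr[4] >= arr[j + 3] - 1 -> e = -8)) and ((not (arr[e] > arr[4] + 1 or arr[acc] + 3*arr[e] > 4)) -> (forall j_1. (arr[4] >= arr[j_1 + 3] - 1 -> e = -8)))
Before arr[j] := 2*e - 8: ((store(arr, j, 2*e - 8)[e] > store(arr, j, 2*e - 8)[4] + 1 or store(arr, j, 2*e - 8)[acc] + 3*store(arr, j, 2*e - 8)[e] > 4) -> (store(arr, j, 2*e - 8)[4] >= store(arr, j, 2*e - 8)[j + 3] - 1 -> e = -8)) and ((not (store(arr, j, 2*e - 8)[e] > store(arr, j, 2*e - 8)[4] + 1 or store(arr, j, 2*e - 8)[acc] + 3*store(arr, j, 2*e - 8)[e] > 4)) -> (forall j_1. (store(arr, j, 2*e - 8)[4] >= store(arr, j, 2*e - 8)[j_1 + 3] - 1 -> e = -8)))
Answer: WP = ((store(arr, j, 2*e - 8)[e] > store(arr, j, 2*e - 8)[4] + 1 or store(arr, j, 2*e - 8)[acc] + 3*store(arr, j, 2*e - 8)[e] > 4) -> (store(arr, j, 2*e - 8)[4] >= store(arr, j, 2*e - 8)[j + 3] - 1 -> e = -8)) and ((not (store(arr, j, 2*e - 8)[e] > store(arr, j, 2*e - 8)[4] + 1 or store(arr, j, 2*e - 8)[acc] + 3*store(arr, j, 2*e - 8)[e] > 4)) -> (forall j_1. (store(arr, j, 2*e - 8)[4] >= store(arr, j, 2*e - 8)[j_1 + 3] - 1 -> e = -8)))


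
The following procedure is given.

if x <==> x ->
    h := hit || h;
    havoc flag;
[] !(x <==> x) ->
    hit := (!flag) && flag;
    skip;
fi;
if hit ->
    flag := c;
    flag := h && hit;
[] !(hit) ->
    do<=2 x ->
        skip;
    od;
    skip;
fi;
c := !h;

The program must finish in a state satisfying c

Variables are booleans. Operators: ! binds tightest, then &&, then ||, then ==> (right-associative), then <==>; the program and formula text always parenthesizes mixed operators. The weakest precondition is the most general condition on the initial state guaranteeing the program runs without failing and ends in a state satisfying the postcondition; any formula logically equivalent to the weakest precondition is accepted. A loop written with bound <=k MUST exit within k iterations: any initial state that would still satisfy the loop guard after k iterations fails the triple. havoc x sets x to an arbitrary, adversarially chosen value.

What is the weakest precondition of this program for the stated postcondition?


Working backward. After the program, c must hold.
Before c := !h: !h
Then branch requires !h; else branch requires (x ==> ((x ==> ((!x) && (!h))) && ((!x) ==> (!h)))) && ((!x) ==> (!h)).
Before the if: (hit ==> (!h)) && ((!hit) ==> ((x ==> ((x ==> ((!x) && (!h))) && ((!x) ==> (!h)))) && ((!x) ==> (!h))))
Then branch requires (hit ==> (!(hit || h))) && ((!hit) ==> ((x ==> ((x ==> ((!x) && (!(hit || h)))) && ((!x) ==> (!(hit || h))))) && ((!x) ==> (!(hit || h))))); else branch requires (x ==> ((x ==> ((!x) && (!h))) && ((!x) ==> (!h)))) && ((!x) ==> (!h)).
Before the if: (hit ==> (!(hit || h))) && ((!hit) ==> ((x ==> ((x ==> ((!x) && (!(hit || h)))) && ((!x) ==> (!(hit || h))))) && ((!x) ==> (!(hit || h)))))
Answer: WP = (hit ==> (!(hit || h))) && ((!hit) ==> ((x ==> ((x ==> ((!x) && (!(hit || h)))) && ((!x) ==> (!(hit || h))))) && ((!x) ==> (!(hit || h)))))


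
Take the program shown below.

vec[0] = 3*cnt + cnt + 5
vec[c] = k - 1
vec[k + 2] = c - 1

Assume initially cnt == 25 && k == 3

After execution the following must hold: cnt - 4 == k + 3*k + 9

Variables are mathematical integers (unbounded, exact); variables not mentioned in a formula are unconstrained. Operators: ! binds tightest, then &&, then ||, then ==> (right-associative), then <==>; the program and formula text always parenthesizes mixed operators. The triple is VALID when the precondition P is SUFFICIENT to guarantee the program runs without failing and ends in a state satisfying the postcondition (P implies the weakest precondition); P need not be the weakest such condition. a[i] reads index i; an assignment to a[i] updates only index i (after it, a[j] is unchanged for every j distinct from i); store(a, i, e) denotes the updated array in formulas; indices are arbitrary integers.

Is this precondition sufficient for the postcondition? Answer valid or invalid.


Working backward. After the program, the postcondition cnt - 4 == k + 3*k + 9 must hold; in canonical form it is cnt == 4*k + 13.
Before vec[k + 2] := c - 1: cnt == 4*k + 13
Before vec[c] := k - 1: cnt == 4*k + 13
Before vec[0] := 3*cnt + cnt + 5: cnt == 4*k + 13
The weakest precondition is cnt == 4*k + 13.
Check whether cnt == 25 && k == 3 implies it.
Every state satisfying the precondition satisfies the weakest precondition: the implication holds.
Answer: valid


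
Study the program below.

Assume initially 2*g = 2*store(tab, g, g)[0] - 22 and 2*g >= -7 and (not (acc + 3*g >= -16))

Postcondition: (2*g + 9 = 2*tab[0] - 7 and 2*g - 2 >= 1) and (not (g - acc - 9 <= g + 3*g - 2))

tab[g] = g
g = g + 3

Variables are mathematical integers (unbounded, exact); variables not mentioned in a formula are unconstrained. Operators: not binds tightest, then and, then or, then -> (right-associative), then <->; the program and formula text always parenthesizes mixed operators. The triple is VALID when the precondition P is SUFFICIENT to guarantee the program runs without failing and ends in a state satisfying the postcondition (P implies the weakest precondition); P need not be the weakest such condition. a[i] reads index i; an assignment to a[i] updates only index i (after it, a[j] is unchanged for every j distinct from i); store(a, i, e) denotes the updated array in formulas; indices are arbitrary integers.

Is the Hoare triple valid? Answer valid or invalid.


Working backward. After the program, the postcondition (2*g + 9 = 2*tab[0] - 7 and 2*g - 2 >= 1) and (not (g - acc - 9 <= g + 3*g - 2)) must hold; in canonical form it is 2*g = 2*tab[0] - 16 and 2*g >= 3 and (not (acc + 3*g >= -7)).
Before g := g + 3: 2*g = 2*tab[0] - 22 and 2*g >= -3 and (not (acc + 3*g >= -16))
Before tab[g] := g: 2*g = 2*store(tab, g, g)[0] - 22 and 2*g >= -3 and (not (acc + 3*g >= -16))
The weakest precondition is 2*g = 2*store(tab, g, g)[0] - 22 and 2*g >= -3 and (not (acc + 3*g >= -16)).
Check whether 2*g = 2*store(tab, g, g)[0] - 22 and 2*g >= -7 and (not (acc + 3*g >= -16)) implies it.
Countermodel: at the initial state acc = -11, g = -2, tab = {[-2] = 2, [0] = 9, elsewhere 2}, the precondition holds but the weakest precondition fails.
Answer: invalid


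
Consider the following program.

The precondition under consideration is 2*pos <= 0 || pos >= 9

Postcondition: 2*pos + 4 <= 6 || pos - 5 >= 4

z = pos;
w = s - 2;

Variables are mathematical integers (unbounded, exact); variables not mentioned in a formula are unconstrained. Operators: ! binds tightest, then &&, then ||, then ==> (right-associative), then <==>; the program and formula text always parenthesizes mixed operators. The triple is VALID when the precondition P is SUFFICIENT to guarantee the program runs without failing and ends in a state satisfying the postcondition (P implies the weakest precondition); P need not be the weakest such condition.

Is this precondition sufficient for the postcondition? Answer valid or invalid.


Working backward. After the program, the postcondition 2*pos + 4 <= 6 || pos - 5 >= 4 must hold; in canonical form it is 2*pos <= 2 || pos >= 9.
Before w := s - 2: 2*pos <= 2 || pos >= 9
Before z := pos: 2*pos <= 2 || pos >= 9
The weakest precondition is 2*pos <= 2 || pos >= 9.
Check whether 2*pos <= 0 || pos >= 9 implies it.
Every state satisfying the precondition satisfies the weakest precondition: the implication holds.
Answer: valid


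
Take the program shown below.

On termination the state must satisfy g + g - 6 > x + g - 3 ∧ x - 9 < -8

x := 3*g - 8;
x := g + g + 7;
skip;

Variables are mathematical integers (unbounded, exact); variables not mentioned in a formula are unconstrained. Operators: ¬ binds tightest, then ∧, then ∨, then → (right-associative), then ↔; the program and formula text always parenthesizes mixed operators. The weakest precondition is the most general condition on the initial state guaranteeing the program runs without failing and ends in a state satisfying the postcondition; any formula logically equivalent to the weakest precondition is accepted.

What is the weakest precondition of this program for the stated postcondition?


Working backward. After the program, the postcondition g + g - 6 > x + g - 3 ∧ x - 9 < -8 must hold; in canonical form it is g > x + 3 ∧ x < 1.
Before skip: g > x + 3 ∧ x < 1
Before x := g + g + 7: g < -10 ∧ 2*g < -6
Before x := 3*g - 8: g < -10 ∧ 2*g < -6
Answer: WP = g < -10 ∧ 2*g < -6


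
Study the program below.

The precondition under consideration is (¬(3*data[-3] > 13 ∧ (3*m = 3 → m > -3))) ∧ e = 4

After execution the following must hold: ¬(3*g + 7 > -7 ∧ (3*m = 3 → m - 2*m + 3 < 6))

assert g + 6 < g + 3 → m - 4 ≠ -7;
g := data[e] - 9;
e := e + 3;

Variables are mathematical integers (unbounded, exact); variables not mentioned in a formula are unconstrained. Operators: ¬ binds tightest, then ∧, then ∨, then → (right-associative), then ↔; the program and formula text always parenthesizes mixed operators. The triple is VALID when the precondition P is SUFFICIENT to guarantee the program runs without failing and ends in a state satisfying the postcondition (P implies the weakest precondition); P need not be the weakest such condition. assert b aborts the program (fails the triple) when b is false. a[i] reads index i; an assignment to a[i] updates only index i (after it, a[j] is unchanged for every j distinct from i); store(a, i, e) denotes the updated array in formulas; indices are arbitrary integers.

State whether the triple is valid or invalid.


Working backward. After the program, the postcondition ¬(3*g + 7 > -7 ∧ (3*m = 3 → m - 2*m + 3 < 6)) must hold; in canonical form it is ¬(3*g > -14 ∧ (3*m = 3 → m > -3)).
Before e := e + 3: ¬(3*g > -14 ∧ (3*m = 3 → m > -3))
Before g := data[e] - 9: ¬(3*data[e] > 13 ∧ (3*m = 3 → m > -3))
Before assert g + 6 < g + 3 → m - 4 ≠ -7: ¬(3*data[e] > 13 ∧ (3*m = 3 → m > -3))
The weakest precondition is ¬(3*data[e] > 13 ∧ (3*m = 3 → m > -3)).
Check whether (¬(3*data[-3] > 13 ∧ (3*m = 3 → m > -3))) ∧ e = 4 implies it.
Countermodel: at the initial state data = {[-3] = 0, [4] = 5, elsewhere 0}, e = 4, m = 0, the precondition holds but the weakest precondition fails.
Answer: invalid


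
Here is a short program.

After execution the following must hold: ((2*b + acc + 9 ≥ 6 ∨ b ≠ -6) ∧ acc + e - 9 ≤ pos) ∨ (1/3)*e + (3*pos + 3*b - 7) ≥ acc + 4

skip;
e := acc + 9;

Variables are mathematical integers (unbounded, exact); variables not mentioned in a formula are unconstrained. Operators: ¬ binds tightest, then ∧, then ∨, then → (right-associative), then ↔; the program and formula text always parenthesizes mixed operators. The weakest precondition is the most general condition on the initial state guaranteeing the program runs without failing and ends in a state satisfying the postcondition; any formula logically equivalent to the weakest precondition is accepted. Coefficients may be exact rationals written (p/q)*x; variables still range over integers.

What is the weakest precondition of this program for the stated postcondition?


Working backward. After the program, the postcondition ((2*b + acc + 9 ≥ 6 ∨ b ≠ -6) ∧ acc + e - 9 ≤ pos) ∨ (1/3)*e + (3*pos + 3*b - 7) ≥ acc + 4 must hold; in canonical form it is ((acc + 2*b ≥ -3 ∨ b ≠ -6) ∧ acc + e ≤ pos + 9) ∨ 3*b + (1/3)*e + 3*pos ≥ acc + 11.
Before e := acc + 9: ((acc + 2*b ≥ -3 ∨ b ≠ -6) ∧ 2*acc ≤ pos) ∨ 3*b + 3*pos ≥ (2/3)*acc + 8
Before skip: ((acc + 2*b ≥ -3 ∨ b ≠ -6) ∧ 2*acc ≤ pos) ∨ 3*b + 3*pos ≥ (2/3)*acc + 8
Answer: WP = ((acc + 2*b ≥ -3 ∨ b ≠ -6) ∧ 2*acc ≤ pos) ∨ 3*b + 3*pos ≥ (2/3)*acc + 8


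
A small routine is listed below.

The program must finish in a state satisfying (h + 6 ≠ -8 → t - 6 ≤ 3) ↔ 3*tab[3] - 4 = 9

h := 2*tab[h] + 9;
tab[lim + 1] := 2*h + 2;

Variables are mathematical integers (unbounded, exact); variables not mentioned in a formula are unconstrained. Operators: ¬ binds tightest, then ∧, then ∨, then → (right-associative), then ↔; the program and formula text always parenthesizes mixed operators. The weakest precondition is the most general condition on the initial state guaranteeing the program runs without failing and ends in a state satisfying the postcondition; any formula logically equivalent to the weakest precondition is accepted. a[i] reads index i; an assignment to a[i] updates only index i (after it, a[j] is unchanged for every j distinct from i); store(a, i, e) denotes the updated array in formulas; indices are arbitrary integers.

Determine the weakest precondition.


Working backward. After the program, the postcondition (h + 6 ≠ -8 → t - 6 ≤ 3) ↔ 3*tab[3] - 4 = 9 must hold; in canonical form it is (h ≠ -14 → t ≤ 9) ↔ 3*tab[3] = 13.
Before tab[lim + 1] := 2*h + 2: (h ≠ -14 → t ≤ 9) ↔ 3*store(tab, lim + 1, 2*h + 2)[3] = 13
Before h := 2*tab[h] + 9: (2*tab[h] ≠ -23 → t ≤ 9) ↔ 3*store(tab, lim + 1, 4*tab[h] + 20)[3] = 13
Answer: WP = (2*tab[h] ≠ -23 → t ≤ 9) ↔ 3*store(tab, lim + 1, 4*tab[h] + 20)[3] = 13


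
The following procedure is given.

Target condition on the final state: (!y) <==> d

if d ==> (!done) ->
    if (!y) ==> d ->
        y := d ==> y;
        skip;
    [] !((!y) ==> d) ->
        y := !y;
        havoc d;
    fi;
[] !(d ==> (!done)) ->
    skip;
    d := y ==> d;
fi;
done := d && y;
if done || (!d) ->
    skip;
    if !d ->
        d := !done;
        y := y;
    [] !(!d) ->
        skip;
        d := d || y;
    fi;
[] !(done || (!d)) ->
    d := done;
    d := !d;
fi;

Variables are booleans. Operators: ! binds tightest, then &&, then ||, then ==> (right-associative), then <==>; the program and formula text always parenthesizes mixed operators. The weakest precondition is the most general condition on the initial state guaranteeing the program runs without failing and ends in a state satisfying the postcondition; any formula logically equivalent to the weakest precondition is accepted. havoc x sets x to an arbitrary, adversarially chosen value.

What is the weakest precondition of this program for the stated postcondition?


Working backward. After the program, (!y) <==> d must hold.
Then branch requires ((!d) ==> ((!y) <==> (!done))) && (d ==> ((!y) <==> (d || y))); else branch requires (!y) <==> (!done).
Before the if: ((done || (!d)) ==> (((!d) ==> ((!y) <==> (!done))) && (d ==> ((!y) <==> (d || y))))) && ((!(done || (!d))) ==> ((!y) <==> (!done)))
Before done := d && y: (((d && y) || (!d)) ==> (((!d) ==> ((!y) <==> (!(d && y)))) && (d ==> ((!y) <==> (d || y))))) && ((!((d && y) || (!d))) ==> ((!y) <==> (!(d && y))))
Then branch requires (((!y) ==> d) ==> ((((d && (d ==> y)) || (!d)) ==> (((!d) ==> ((!(d ==> y)) <==> (!(d && (d ==> y))))) && (d ==> ((!(d ==> y)) <==> (d || (d ==> y)))))) && ((!((d && (d ==> y)) || (!d))) ==> ((!(d ==> y)) <==> (!(d && (d ==> y))))))) && ((!((!y) ==> d)) ==> (((!y) ==> y) && y)); else branch requires ((((y ==> d) && y) || (!(y ==> d))) ==> (((!(y ==> d)) ==> ((!y) <==> (!((y ==> d) && y)))) && ((y ==> d) ==> ((!y) <==> ((y ==> d) || y))))) && ((!(((y ==> d) && y) || (!(y ==> d)))) ==> ((!y) <==> (!((y ==> d) && y)))).
Before the if: ((d ==> (!done)) ==> ((((!y) ==> d) ==> ((((d && (d ==> y)) || (!d)) ==> (((!d) ==> ((!(d ==> y)) <==> (!(d && (d ==> y))))) && (d ==> ((!(d ==> y)) <==> (d || (d ==> y)))))) && ((!((d && (d ==> y)) || (!d))) ==> ((!(d ==> y)) <==> (!(d && (d ==> y))))))) && ((!((!y) ==> d)) ==> (((!y) ==> y) && y)))) && ((!(d ==> (!done))) ==> (((((y ==> d) && y) || (!(y ==> d))) ==> (((!(y ==> d)) ==> ((!y) <==> (!((y ==> d) && y)))) && ((y ==> d) ==> ((!y) <==> ((y ==> d) || y))))) && ((!(((y ==> d) && y) || (!(y ==> d)))) ==> ((!y) <==> (!((y ==> d) && y))))))
Answer: WP = ((d ==> (!done)) ==> ((((!y) ==> d) ==> ((((d && (d ==> y)) || (!d)) ==> (((!d) ==> ((!(d ==> y)) <==> (!(d && (d ==> y))))) && (d ==> ((!(d ==> y)) <==> (d || (d ==> y)))))) && ((!((d && (d ==> y)) || (!d))) ==> ((!(d ==> y)) <==> (!(d && (d ==> y))))))) && ((!((!y) ==> d)) ==> (((!y) ==> y) && y)))) && ((!(d ==> (!done))) ==> (((((y ==> d) && y) || (!(y ==> d))) ==> (((!(y ==> d)) ==> ((!y) <==> (!((y ==> d) && y)))) && ((y ==> d) ==> ((!y) <==> ((y ==> d) || y))))) && ((!(((y ==> d) && y) || (!(y ==> d)))) ==> ((!y) <==> (!((y ==> d) && y))))))
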